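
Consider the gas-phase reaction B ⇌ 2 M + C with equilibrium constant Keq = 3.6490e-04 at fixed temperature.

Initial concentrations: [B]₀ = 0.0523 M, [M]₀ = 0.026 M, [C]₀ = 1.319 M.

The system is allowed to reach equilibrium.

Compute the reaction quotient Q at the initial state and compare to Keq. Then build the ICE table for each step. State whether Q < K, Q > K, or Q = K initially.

Q₀ = 0.01705 vs Keq = 3.6490e-04 ⇒ Q>K, reverse
Step 1:
                   B          M          C
  I           0.0523      0.026      1.319
  C           0.0109    -0.0218    -0.0109
  E           0.0632   0.004199      1.308
  solve Keq expr → x = -0.0109; check Q = 3.6490e-04

Q₀ = 0.01705; Q > K (proceeds reverse)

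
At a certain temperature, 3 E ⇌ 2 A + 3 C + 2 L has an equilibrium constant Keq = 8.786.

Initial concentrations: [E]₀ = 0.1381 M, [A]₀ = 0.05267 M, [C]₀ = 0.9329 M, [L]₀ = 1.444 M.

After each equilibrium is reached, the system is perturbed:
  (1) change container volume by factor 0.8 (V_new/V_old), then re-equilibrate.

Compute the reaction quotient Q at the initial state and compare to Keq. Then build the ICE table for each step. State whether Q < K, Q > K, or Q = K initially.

Q₀ = 1.783 vs Keq = 8.786 ⇒ Q<K, forward
Step 1:
                   E          A          C          L
  Initial     0.1381    0.05267     0.9329      1.444
  Change    -0.03187    0.02125    0.03187    0.02125
  Equil       0.1062    0.07392     0.9648      1.465
  solve Keq expr → x = 0.01062; check Q = 8.786
Then change container volume by factor 0.8 (V_new/V_old).
Step 2:
                   E          A          C          L
  Initial     0.1328    0.09239      1.206      1.832
  Change     0.02239   -0.01493   -0.02239   -0.01493
  Equil       0.1552    0.07747      1.184      1.817
  solve Keq expr → x = -0.007464; check Q = 8.786

Q₀ = 1.783; Q < K (proceeds forward)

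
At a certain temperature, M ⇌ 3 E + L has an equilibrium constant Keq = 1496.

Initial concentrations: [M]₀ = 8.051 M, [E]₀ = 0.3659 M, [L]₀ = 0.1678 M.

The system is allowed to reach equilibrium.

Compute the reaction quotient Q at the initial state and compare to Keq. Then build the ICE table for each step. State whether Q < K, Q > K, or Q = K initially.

Q₀ = 0.001021; Q < K (proceeds forward)

Q₀ = 0.001021 vs Keq = 1496 ⇒ Q<K, forward
Step 1:
                   M          E          L
  init         8.051     0.3659     0.1678
  Δ           -3.787      11.36      3.787
  eq           4.264      11.73      3.955
  solve Keq expr → x = 3.787; check Q = 1496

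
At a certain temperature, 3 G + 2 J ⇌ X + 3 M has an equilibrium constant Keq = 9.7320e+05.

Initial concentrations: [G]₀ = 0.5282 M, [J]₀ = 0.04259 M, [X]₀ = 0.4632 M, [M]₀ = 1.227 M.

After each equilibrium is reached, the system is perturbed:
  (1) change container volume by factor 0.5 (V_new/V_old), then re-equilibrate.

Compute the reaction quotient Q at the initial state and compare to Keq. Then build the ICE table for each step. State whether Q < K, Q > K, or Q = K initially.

Q₀ = 3201 vs Keq = 9.7320e+05 ⇒ Q<K, forward
Step 1:
                    G           J           X           M
  Initial      0.5282     0.04259      0.4632       1.227
  Change     -0.05909    -0.03939      0.0197     0.05909
  Equil        0.4691    0.003198      0.4829       1.286
  solve Keq expr → x = 0.0197; check Q = 9.7320e+05
Then change container volume by factor 0.5 (V_new/V_old).
Step 2:
                    G           J           X           M
  Initial      0.9382    0.006395      0.9658       2.572
  Change    -0.002765   -0.001844  9.2176e-04    0.002765
  Equil        0.9355    0.004552      0.9667       2.575
  solve Keq expr → x = 9.2176e-04; check Q = 9.7320e+05

Q₀ = 3201; Q < K (proceeds forward)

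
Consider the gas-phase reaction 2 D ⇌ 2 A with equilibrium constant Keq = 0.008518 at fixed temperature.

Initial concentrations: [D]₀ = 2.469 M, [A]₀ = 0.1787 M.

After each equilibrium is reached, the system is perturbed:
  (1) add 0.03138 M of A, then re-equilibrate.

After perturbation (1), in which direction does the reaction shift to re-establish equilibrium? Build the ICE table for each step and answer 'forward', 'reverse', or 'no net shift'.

Direction: reverse

Q₀ = 0.005238 vs Keq = 0.008518 ⇒ Q<K, forward
Step 1:
                    D           A
  I             2.469      0.1787
  C          -0.04502     0.04502
  E             2.424      0.2237
  solve Keq expr → x = 0.02251; check Q = 0.008518
Then add 0.03138 M of A.
Step 2:
                    D           A
  I             2.424      0.2551
  C           0.02873    -0.02873
  E             2.453      0.2264
  solve Keq expr → x = -0.01436; check Q = 0.008518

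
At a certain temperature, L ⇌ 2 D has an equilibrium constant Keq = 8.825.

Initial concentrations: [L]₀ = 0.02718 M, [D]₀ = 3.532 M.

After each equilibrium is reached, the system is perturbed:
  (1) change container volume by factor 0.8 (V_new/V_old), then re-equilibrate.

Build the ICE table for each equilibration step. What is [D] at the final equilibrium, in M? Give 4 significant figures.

Q₀ = 459 vs Keq = 8.825 ⇒ Q>K, reverse
Step 1:
                   L          D
  Initial    0.02718      3.532
  Change      0.5947     -1.189
  Equil       0.6219      2.343
  solve Keq expr → x = -0.5947; check Q = 8.825
Then change container volume by factor 0.8 (V_new/V_old).
Step 2:
                   L          D
  Initial     0.7773      2.928
  Change     0.08491    -0.1698
  Equil       0.8622      2.758
  solve Keq expr → x = -0.08491; check Q = 8.825

[D]_eq = 2.758 M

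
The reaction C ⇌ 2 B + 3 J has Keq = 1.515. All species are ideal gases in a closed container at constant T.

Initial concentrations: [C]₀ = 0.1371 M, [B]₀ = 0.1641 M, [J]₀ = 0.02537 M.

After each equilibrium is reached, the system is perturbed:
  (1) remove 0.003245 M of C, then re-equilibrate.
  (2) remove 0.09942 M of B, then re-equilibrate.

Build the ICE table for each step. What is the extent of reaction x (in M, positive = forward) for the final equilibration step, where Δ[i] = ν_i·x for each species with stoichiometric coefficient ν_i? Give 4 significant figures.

Q₀ = 3.2073e-06 vs Keq = 1.515 ⇒ Q<K, forward
Step 1:
                    C           B           J
  init         0.1371      0.1641     0.02537
  Δ           -0.1289      0.2578      0.3867
  eq         0.008217      0.4219       0.412
  solve Keq expr → x = 0.1289; check Q = 1.515
Then remove 0.003245 M of C.
Step 2:
                    C           B           J
  init       0.004972      0.4219       0.412
  Δ          0.002598   -0.005195   -0.007793
  eq         0.007569      0.4167      0.4042
  solve Keq expr → x = -0.002598; check Q = 1.515
Then remove 0.09942 M of B.
Step 3:
                    C           B           J
  init       0.007569      0.3173      0.4042
  Δ         -0.002745     0.00549    0.008234
  eq         0.004824      0.3227      0.4125
  solve Keq expr → x = 0.002745; check Q = 1.515

x = 0.002745 M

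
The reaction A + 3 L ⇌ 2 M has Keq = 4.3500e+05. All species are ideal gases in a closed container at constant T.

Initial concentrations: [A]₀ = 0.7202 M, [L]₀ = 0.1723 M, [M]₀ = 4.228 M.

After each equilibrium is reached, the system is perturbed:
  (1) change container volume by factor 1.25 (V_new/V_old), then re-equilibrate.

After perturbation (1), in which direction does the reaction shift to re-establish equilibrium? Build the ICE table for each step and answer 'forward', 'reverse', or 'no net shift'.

Direction: reverse

Q₀ = 4852 vs Keq = 4.3500e+05 ⇒ Q<K, forward
Step 1:
                   A          L          M
  init        0.7202     0.1723      4.228
  Δ         -0.04415    -0.1324    0.08829
  eq          0.6761    0.03986      4.316
  solve Keq expr → x = 0.04415; check Q = 4.3500e+05
Then change container volume by factor 1.25 (V_new/V_old).
Step 2:
                   A          L          M
  init        0.5408    0.03189      3.453
  Δ         0.001684   0.005053  -0.003369
  eq          0.5425    0.03694       3.45
  solve Keq expr → x = -0.001684; check Q = 4.3500e+05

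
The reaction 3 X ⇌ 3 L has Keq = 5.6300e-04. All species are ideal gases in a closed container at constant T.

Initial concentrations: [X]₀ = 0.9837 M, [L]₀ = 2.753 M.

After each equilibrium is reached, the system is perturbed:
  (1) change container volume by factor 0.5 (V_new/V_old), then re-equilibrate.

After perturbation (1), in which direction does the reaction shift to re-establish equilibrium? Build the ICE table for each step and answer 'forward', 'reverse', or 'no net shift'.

Direction: no net shift

Q₀ = 21.92 vs Keq = 5.6300e-04 ⇒ Q>K, reverse
Step 1:
                  X         L
  init       0.9837     2.753
  Δ           2.468    -2.468
  eq          3.452     0.285
  solve Keq expr → x = -0.8227; check Q = 5.6300e-04
Then change container volume by factor 0.5 (V_new/V_old).
Step 2:
                  X         L
  init        6.903      0.57
  Δ               0         0
  eq          6.903      0.57
  solve Keq expr → x = 0; check Q = 5.6300e-04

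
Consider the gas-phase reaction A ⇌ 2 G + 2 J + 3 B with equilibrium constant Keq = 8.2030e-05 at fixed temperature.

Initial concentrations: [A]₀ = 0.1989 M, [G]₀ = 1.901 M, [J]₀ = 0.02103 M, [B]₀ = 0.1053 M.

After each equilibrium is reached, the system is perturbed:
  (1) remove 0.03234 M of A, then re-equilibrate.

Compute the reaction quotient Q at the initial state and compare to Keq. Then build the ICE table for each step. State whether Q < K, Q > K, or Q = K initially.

Q₀ = 9.3819e-06 vs Keq = 8.2030e-05 ⇒ Q<K, forward
Step 1:
                   A          G          J          B
  init        0.1989      1.901    0.02103     0.1053
  Δ         -0.01004    0.02008    0.02008    0.03012
  eq          0.1889      1.921    0.04111     0.1354
  solve Keq expr → x = 0.01004; check Q = 8.2030e-05
Then remove 0.03234 M of A.
Step 2:
                   A          G          J          B
  init        0.1565      1.921    0.04111     0.1354
  Δ         0.001069  -0.002139  -0.002139  -0.003208
  eq          0.1576      1.919    0.03897     0.1322
  solve Keq expr → x = -0.001069; check Q = 8.2030e-05

Q₀ = 9.3819e-06; Q < K (proceeds forward)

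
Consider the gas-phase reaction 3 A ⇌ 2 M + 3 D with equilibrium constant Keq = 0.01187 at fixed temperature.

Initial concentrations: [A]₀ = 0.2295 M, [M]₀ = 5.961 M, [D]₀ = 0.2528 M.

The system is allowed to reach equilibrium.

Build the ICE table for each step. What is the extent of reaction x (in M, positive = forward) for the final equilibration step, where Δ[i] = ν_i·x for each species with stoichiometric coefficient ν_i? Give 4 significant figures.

Q₀ = 47.49 vs Keq = 0.01187 ⇒ Q>K, reverse
Step 1:
                    A           M           D
  I            0.2295       5.961      0.2528
  C             0.221     -0.1473      -0.221
  E            0.4505       5.814     0.03179
  solve Keq expr → x = -0.07367; check Q = 0.01187

x = -0.07367 M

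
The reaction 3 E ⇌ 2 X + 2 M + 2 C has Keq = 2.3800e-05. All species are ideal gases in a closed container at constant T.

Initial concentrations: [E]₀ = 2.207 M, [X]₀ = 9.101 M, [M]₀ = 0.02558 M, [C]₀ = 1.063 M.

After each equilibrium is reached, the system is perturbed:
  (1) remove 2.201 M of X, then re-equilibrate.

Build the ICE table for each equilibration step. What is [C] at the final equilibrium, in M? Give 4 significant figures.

[C]_eq = 1.04 M

Q₀ = 0.005697 vs Keq = 2.3800e-05 ⇒ Q>K, reverse
Step 1:
                   E          X          M          C
  Initial      2.207      9.101    0.02558      1.063
  Change     0.03576   -0.02384   -0.02384   -0.02384
  Equil        2.243      9.077   0.001737      1.039
  solve Keq expr → x = -0.01192; check Q = 2.3800e-05
Then remove 2.201 M of X.
Step 2:
                   E          X          M          C
  Initial      2.243      6.876   0.001737      1.039
  Change  -8.3005e-04 5.5336e-04 5.5336e-04 5.5336e-04
  Equil        2.242      6.877    0.00229       1.04
  solve Keq expr → x = 2.7668e-04; check Q = 2.3800e-05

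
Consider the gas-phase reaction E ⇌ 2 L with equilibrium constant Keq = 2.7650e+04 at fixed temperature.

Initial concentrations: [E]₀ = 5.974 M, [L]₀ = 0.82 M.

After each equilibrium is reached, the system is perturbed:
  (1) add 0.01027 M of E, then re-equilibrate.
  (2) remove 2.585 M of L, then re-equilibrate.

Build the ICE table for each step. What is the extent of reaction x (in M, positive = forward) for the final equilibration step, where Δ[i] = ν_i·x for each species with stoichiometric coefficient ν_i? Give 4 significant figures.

x = 0.002144 M

Q₀ = 0.1126 vs Keq = 2.7650e+04 ⇒ Q<K, forward
Step 1:
                  E         L
  init        5.974      0.82
  Δ          -5.968     11.94
  eq       0.005885     12.76
  solve Keq expr → x = 5.968; check Q = 2.7650e+04
Then add 0.01027 M of E.
Step 2:
                  E         L
  init      0.01616     12.76
  Δ        -0.01025    0.0205
  eq       0.005904     12.78
  solve Keq expr → x = 0.01025; check Q = 2.7650e+04
Then remove 2.585 M of L.
Step 3:
                  E         L
  init     0.005904     10.19
  Δ       -0.002144  0.004288
  eq        0.00376      10.2
  solve Keq expr → x = 0.002144; check Q = 2.7650e+04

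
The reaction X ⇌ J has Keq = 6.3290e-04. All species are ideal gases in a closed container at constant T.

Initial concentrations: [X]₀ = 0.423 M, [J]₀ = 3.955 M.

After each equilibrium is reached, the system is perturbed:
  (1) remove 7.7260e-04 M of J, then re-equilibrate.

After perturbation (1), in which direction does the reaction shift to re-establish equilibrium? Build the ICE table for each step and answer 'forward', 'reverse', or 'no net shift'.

Direction: forward

Q₀ = 9.35 vs Keq = 6.3290e-04 ⇒ Q>K, reverse
Step 1:
                  X         J
  Initial     0.423     3.955
  Change      3.952    -3.952
  Equil       4.375  0.002769
  solve Keq expr → x = -3.952; check Q = 6.3290e-04
Then remove 7.7260e-04 M of J.
Step 2:
                  X         J
  Initial     4.375  0.001996
  Change  -7.7211e-04 7.7211e-04
  Equil       4.374  0.002769
  solve Keq expr → x = 7.7211e-04; check Q = 6.3290e-04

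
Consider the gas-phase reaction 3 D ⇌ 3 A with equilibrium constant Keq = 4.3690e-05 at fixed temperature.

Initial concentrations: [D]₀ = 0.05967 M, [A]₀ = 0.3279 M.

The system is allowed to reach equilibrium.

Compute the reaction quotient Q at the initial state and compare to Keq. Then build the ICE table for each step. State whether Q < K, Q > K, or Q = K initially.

Q₀ = 165.9; Q > K (proceeds reverse)

Q₀ = 165.9 vs Keq = 4.3690e-05 ⇒ Q>K, reverse
Step 1:
                    D           A
  I           0.05967      0.3279
  C            0.3147     -0.3147
  E            0.3744     0.01319
  solve Keq expr → x = -0.1049; check Q = 4.3690e-05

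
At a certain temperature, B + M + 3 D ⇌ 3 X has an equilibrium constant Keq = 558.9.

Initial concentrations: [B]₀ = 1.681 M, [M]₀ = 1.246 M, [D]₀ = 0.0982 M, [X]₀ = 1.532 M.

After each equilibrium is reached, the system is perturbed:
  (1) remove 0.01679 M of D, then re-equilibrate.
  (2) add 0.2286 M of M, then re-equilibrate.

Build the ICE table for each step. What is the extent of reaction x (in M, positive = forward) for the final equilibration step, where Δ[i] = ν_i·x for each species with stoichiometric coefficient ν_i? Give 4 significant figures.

x = 0.002249 M

Q₀ = 1813 vs Keq = 558.9 ⇒ Q>K, reverse
Step 1:
                  B         M         D         X
  init        1.681     1.246    0.0982     1.532
  Δ         0.01408   0.01408   0.04224  -0.04224
  eq          1.695      1.26    0.1404      1.49
  solve Keq expr → x = -0.01408; check Q = 558.9
Then remove 0.01679 M of D.
Step 2:
                  B         M         D         X
  init        1.695      1.26    0.1236      1.49
  Δ        0.005017  0.005017   0.01505  -0.01505
  eq            1.7     1.265    0.1387     1.475
  solve Keq expr → x = -0.005017; check Q = 558.9
Then add 0.2286 M of M.
Step 3:
                  B         M         D         X
  init          1.7     1.494    0.1387     1.475
  Δ       -0.002249 -0.002249 -0.006746  0.006746
  eq          1.698     1.491     0.132     1.481
  solve Keq expr → x = 0.002249; check Q = 558.9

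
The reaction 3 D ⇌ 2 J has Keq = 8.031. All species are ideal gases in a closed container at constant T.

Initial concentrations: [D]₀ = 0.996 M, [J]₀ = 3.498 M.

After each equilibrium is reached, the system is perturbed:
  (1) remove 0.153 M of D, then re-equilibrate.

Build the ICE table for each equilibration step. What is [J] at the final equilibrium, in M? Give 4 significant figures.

[J]_eq = 3.319 M

Q₀ = 12.38 vs Keq = 8.031 ⇒ Q>K, reverse
Step 1:
                   D          J
  I            0.996      3.498
  C           0.1349   -0.08992
  E            1.131      3.408
  solve Keq expr → x = -0.04496; check Q = 8.031
Then remove 0.153 M of D.
Step 2:
                   D          J
  I           0.9779      3.408
  C           0.1333   -0.08884
  E            1.111      3.319
  solve Keq expr → x = -0.04442; check Q = 8.031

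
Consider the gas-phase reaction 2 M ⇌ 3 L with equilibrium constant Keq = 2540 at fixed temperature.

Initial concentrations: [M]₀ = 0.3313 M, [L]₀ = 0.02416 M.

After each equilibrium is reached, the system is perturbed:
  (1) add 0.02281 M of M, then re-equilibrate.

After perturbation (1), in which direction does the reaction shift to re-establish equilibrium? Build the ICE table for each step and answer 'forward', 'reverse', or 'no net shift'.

Q₀ = 1.2848e-04 vs Keq = 2540 ⇒ Q<K, forward
Step 1:
                   M          L
  Initial     0.3313    0.02416
  Change     -0.3241     0.4861
  Equil     0.007232     0.5103
  solve Keq expr → x = 0.162; check Q = 2540
Then add 0.02281 M of M.
Step 2:
                   M          L
  Initial    0.03004     0.5103
  Change    -0.02209    0.03314
  Equil     0.007948     0.5434
  solve Keq expr → x = 0.01105; check Q = 2540

Direction: forward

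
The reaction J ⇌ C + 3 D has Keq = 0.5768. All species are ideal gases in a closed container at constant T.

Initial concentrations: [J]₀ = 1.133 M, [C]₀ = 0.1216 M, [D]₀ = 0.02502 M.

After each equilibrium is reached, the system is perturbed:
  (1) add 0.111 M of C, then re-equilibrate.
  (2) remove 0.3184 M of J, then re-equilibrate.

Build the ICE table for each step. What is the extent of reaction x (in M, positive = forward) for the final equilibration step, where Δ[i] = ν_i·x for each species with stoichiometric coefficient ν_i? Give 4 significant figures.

Q₀ = 1.6810e-06 vs Keq = 0.5768 ⇒ Q<K, forward
Step 1:
                    J           C           D
  I             1.133      0.1216     0.02502
  C           -0.3284      0.3284      0.9853
  E            0.8046        0.45        1.01
  solve Keq expr → x = 0.3284; check Q = 0.5768
Then add 0.111 M of C.
Step 2:
                    J           C           D
  I            0.8046       0.561        1.01
  C           0.01807    -0.01807    -0.05422
  E            0.8226       0.543      0.9561
  solve Keq expr → x = -0.01807; check Q = 0.5768
Then remove 0.3184 M of J.
Step 3:
                    J           C           D
  I            0.5042       0.543      0.9561
  C           0.03547    -0.03547     -0.1064
  E            0.5397      0.5075      0.8497
  solve Keq expr → x = -0.03547; check Q = 0.5768

x = -0.03547 M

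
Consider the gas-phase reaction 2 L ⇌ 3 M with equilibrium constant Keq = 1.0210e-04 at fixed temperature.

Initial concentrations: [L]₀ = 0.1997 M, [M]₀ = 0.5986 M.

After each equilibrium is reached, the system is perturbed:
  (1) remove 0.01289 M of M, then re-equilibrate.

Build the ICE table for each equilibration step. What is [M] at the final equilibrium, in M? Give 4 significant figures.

Q₀ = 5.378 vs Keq = 1.0210e-04 ⇒ Q>K, reverse
Step 1:
                    L           M
  init         0.1997      0.5986
  Δ            0.3775     -0.5662
  eq           0.5772      0.0324
  solve Keq expr → x = -0.1887; check Q = 1.0210e-04
Then remove 0.01289 M of M.
Step 2:
                    L           M
  init         0.5772     0.01951
  Δ         -0.008384     0.01258
  eq           0.5688     0.03209
  solve Keq expr → x = 0.004192; check Q = 1.0210e-04

[M]_eq = 0.03209 M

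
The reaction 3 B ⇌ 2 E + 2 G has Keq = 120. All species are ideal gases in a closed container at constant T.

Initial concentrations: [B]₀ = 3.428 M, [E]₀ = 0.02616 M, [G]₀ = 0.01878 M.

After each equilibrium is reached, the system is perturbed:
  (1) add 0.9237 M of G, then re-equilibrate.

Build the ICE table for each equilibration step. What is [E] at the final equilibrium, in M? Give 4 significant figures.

Q₀ = 5.9916e-09 vs Keq = 120 ⇒ Q<K, forward
Step 1:
                  B         E         G
  I           3.428   0.02616   0.01878
  C          -2.926     1.951     1.951
  E          0.5018     1.977      1.97
  solve Keq expr → x = 0.9754; check Q = 120
Then add 0.9237 M of G.
Step 2:
                  B         E         G
  I          0.5018     1.977     2.893
  C          0.1179  -0.07858  -0.07858
  E          0.6197     1.898     2.815
  solve Keq expr → x = -0.03929; check Q = 120

[E]_eq = 1.898 M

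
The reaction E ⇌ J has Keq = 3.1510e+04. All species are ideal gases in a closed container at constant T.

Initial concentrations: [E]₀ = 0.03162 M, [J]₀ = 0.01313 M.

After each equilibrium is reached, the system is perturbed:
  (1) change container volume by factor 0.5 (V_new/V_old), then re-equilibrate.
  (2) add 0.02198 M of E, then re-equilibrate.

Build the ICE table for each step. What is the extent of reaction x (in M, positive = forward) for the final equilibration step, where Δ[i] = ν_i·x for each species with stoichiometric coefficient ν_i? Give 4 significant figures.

x = 0.02198 M

Q₀ = 0.4152 vs Keq = 3.1510e+04 ⇒ Q<K, forward
Step 1:
                   E          J
  Initial    0.03162    0.01313
  Change    -0.03162    0.03162
  Equil   1.4201e-06    0.04475
  solve Keq expr → x = 0.03162; check Q = 3.1510e+04
Then change container volume by factor 0.5 (V_new/V_old).
Step 2:
                   E          J
  Initial 2.8403e-06     0.0895
  Change           0          0
  Equil   2.8403e-06     0.0895
  solve Keq expr → x = 0; check Q = 3.1510e+04
Then add 0.02198 M of E.
Step 3:
                   E          J
  Initial    0.02198     0.0895
  Change    -0.02198    0.02198
  Equil   3.5378e-06     0.1115
  solve Keq expr → x = 0.02198; check Q = 3.1510e+04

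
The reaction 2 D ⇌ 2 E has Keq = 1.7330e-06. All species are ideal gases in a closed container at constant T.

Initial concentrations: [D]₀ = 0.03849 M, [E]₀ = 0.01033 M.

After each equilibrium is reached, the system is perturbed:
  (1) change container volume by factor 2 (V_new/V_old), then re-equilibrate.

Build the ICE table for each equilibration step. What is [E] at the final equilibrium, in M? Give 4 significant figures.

[E]_eq = 3.2092e-05 M

Q₀ = 0.07203 vs Keq = 1.7330e-06 ⇒ Q>K, reverse
Step 1:
                   D          E
  I          0.03849    0.01033
  C          0.01027   -0.01027
  E          0.04876 6.4184e-05
  solve Keq expr → x = -0.005133; check Q = 1.7330e-06
Then change container volume by factor 2 (V_new/V_old).
Step 2:
                   D          E
  I          0.02438 3.2092e-05
  C                0          0
  E          0.02438 3.2092e-05
  solve Keq expr → x = 0; check Q = 1.7330e-06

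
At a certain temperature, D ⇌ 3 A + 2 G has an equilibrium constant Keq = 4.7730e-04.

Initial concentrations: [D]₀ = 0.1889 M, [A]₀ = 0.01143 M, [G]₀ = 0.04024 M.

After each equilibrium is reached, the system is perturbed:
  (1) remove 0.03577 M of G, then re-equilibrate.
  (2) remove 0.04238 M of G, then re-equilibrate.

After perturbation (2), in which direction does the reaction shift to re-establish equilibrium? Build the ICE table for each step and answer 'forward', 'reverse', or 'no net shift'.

Q₀ = 1.2800e-08 vs Keq = 4.7730e-04 ⇒ Q<K, forward
Step 1:
                    D           A           G
  init         0.1889     0.01143     0.04024
  Δ          -0.04762      0.1429     0.09525
  eq           0.1413      0.1543      0.1355
  solve Keq expr → x = 0.04762; check Q = 4.7730e-04
Then remove 0.03577 M of G.
Step 2:
                    D           A           G
  init         0.1413      0.1543     0.09972
  Δ          -0.00612     0.01836     0.01224
  eq           0.1352      0.1727       0.112
  solve Keq expr → x = 0.00612; check Q = 4.7730e-04
Then remove 0.04238 M of G.
Step 3:
                    D           A           G
  init         0.1352      0.1727     0.06957
  Δ         -0.008862     0.02659     0.01772
  eq           0.1263      0.1992      0.0873
  solve Keq expr → x = 0.008862; check Q = 4.7730e-04

Direction: forward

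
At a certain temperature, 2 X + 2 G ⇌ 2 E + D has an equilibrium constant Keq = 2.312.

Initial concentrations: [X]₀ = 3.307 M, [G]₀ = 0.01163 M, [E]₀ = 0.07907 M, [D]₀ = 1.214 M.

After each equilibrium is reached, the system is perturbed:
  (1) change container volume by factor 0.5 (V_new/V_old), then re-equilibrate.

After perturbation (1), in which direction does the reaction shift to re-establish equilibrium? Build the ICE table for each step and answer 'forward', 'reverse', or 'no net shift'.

Direction: forward

Q₀ = 5.131 vs Keq = 2.312 ⇒ Q>K, reverse
Step 1:
                   X          G          E          D
  Initial      3.307    0.01163    0.07907      1.214
  Change    0.004641   0.004641  -0.004641   -0.00232
  Equil        3.312    0.01627    0.07443      1.212
  solve Keq expr → x = -0.00232; check Q = 2.312
Then change container volume by factor 0.5 (V_new/V_old).
Step 2:
                   X          G          E          D
  Initial      6.623    0.03254     0.1489      2.423
  Change   -0.008211  -0.008211   0.008211   0.004106
  Equil        6.615    0.02433     0.1571      2.427
  solve Keq expr → x = 0.004106; check Q = 2.312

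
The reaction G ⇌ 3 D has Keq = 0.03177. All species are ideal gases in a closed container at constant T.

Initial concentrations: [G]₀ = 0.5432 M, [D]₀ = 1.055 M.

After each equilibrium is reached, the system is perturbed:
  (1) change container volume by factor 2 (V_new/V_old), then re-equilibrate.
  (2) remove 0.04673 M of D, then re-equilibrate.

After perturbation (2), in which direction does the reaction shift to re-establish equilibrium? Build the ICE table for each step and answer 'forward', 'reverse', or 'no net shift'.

Q₀ = 2.162 vs Keq = 0.03177 ⇒ Q>K, reverse
Step 1:
                  G         D
  I          0.5432     1.055
  C          0.2538   -0.7614
  E           0.797    0.2936
  solve Keq expr → x = -0.2538; check Q = 0.03177
Then change container volume by factor 2 (V_new/V_old).
Step 2:
                  G         D
  I          0.3985    0.1468
  C        -0.02696   0.08087
  E          0.3715    0.2277
  solve Keq expr → x = 0.02696; check Q = 0.03177
Then remove 0.04673 M of D.
Step 3:
                  G         D
  I          0.3715     0.181
  C        -0.01457   0.04371
  E           0.357    0.2247
  solve Keq expr → x = 0.01457; check Q = 0.03177

Direction: forward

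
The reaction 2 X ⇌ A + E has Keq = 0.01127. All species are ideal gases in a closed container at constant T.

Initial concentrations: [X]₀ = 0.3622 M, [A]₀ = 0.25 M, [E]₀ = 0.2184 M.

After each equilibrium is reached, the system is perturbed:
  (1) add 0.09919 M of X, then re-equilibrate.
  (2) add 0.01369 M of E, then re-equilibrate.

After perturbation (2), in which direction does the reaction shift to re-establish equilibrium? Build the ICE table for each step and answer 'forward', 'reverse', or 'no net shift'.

Direction: reverse

Q₀ = 0.4162 vs Keq = 0.01127 ⇒ Q>K, reverse
Step 1:
                  X         A         E
  I          0.3622      0.25    0.2184
  C          0.3201   -0.1601   -0.1601
  E          0.6823   0.08994   0.05834
  solve Keq expr → x = -0.1601; check Q = 0.01127
Then add 0.09919 M of X.
Step 2:
                  X         A         E
  I          0.7815   0.08994   0.05834
  C        -0.01708  0.008538  0.008538
  E          0.7644   0.09848   0.06688
  solve Keq expr → x = 0.008538; check Q = 0.01127
Then add 0.01369 M of E.
Step 3:
                  X         A         E
  I          0.7644   0.09848   0.08057
  C         0.01301 -0.006504 -0.006504
  E          0.7774   0.09197   0.07406
  solve Keq expr → x = -0.006504; check Q = 0.01127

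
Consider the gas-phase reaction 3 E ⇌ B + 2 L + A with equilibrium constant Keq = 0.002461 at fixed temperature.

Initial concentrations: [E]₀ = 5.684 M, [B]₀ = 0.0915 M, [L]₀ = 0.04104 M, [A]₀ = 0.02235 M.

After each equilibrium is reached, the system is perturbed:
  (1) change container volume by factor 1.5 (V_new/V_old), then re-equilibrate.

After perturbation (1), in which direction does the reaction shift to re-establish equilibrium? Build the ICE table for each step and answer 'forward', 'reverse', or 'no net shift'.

Direction: forward

Q₀ = 1.8756e-08 vs Keq = 0.002461 ⇒ Q<K, forward
Step 1:
                    E           B           L           A
  init          5.684      0.0915     0.04104     0.02235
  Δ            -1.315      0.4382      0.8764      0.4382
  eq            4.369      0.5297      0.9174      0.4605
  solve Keq expr → x = 0.4382; check Q = 0.002461
Then change container volume by factor 1.5 (V_new/V_old).
Step 2:
                    E           B           L           A
  init          2.913      0.3531      0.6116       0.307
  Δ          -0.07972     0.02657     0.05315     0.02657
  eq            2.833      0.3797      0.6647      0.3336
  solve Keq expr → x = 0.02657; check Q = 0.002461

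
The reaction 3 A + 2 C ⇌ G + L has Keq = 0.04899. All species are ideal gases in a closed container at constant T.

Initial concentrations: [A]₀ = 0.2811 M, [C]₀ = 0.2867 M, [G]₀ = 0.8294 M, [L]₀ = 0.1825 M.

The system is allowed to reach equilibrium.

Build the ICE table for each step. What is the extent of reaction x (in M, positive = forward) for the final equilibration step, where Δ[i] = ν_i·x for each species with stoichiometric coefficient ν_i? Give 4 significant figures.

x = -0.1685 M

Q₀ = 82.91 vs Keq = 0.04899 ⇒ Q>K, reverse
Step 1:
                  A         C         G         L
  I          0.2811    0.2867    0.8294    0.1825
  C          0.5054    0.3369   -0.1685   -0.1685
  E          0.7865    0.6236    0.6609   0.01403
  solve Keq expr → x = -0.1685; check Q = 0.04899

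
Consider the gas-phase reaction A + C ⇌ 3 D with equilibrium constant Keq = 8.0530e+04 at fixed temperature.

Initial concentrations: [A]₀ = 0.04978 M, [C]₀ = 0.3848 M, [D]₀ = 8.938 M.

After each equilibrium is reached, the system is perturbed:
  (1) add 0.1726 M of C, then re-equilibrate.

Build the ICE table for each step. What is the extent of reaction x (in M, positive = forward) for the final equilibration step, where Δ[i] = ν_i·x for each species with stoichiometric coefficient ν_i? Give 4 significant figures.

x = 0.007784 M

Q₀ = 3.7276e+04 vs Keq = 8.0530e+04 ⇒ Q<K, forward
Step 1:
                   A          C          D
  Initial    0.04978     0.3848      8.938
  Change    -0.02455   -0.02455    0.07366
  Equil      0.02523     0.3602      9.012
  solve Keq expr → x = 0.02455; check Q = 8.0530e+04
Then add 0.1726 M of C.
Step 2:
                   A          C          D
  Initial    0.02523     0.5328      9.012
  Change   -0.007784  -0.007784    0.02335
  Equil      0.01744     0.5251      9.035
  solve Keq expr → x = 0.007784; check Q = 8.0530e+04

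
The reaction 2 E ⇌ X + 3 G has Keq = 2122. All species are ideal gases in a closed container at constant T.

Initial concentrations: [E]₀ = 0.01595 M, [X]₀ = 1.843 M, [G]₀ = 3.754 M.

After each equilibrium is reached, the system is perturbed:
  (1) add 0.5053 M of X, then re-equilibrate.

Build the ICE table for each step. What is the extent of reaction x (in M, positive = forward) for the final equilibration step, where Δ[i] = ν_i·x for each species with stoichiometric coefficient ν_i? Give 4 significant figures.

x = -0.01092 M

Q₀ = 3.8325e+05 vs Keq = 2122 ⇒ Q>K, reverse
Step 1:
                  E         X         G
  I         0.01595     1.843     3.754
  C          0.1721  -0.08606   -0.2582
  E          0.1881     1.757     3.496
  solve Keq expr → x = -0.08606; check Q = 2122
Then add 0.5053 M of X.
Step 2:
                  E         X         G
  I          0.1881     2.262     3.496
  C         0.02184  -0.01092  -0.03276
  E          0.2099     2.251     3.463
  solve Keq expr → x = -0.01092; check Q = 2122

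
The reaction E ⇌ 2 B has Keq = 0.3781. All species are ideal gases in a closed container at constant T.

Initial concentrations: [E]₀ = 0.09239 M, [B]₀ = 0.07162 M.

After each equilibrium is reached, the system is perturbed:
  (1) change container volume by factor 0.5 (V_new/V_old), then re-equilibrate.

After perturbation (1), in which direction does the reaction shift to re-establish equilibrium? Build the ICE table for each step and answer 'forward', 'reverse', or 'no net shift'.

Direction: reverse

Q₀ = 0.05552 vs Keq = 0.3781 ⇒ Q<K, forward
Step 1:
                    E           B
  I           0.09239     0.07162
  C          -0.03673     0.07345
  E           0.05566      0.1451
  solve Keq expr → x = 0.03673; check Q = 0.3781
Then change container volume by factor 0.5 (V_new/V_old).
Step 2:
                    E           B
  I            0.1113      0.2901
  C           0.02964    -0.05928
  E             0.141      0.2309
  solve Keq expr → x = -0.02964; check Q = 0.3781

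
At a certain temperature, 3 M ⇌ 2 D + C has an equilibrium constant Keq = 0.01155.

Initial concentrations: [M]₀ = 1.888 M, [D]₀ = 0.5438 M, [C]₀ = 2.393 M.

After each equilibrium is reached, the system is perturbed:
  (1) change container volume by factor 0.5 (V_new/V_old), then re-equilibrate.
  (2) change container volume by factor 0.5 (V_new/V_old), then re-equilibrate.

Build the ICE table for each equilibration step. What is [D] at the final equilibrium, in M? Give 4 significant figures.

Q₀ = 0.1052 vs Keq = 0.01155 ⇒ Q>K, reverse
Step 1:
                  M         D         C
  init        1.888    0.5438     2.393
  Δ           0.435     -0.29    -0.145
  eq          2.323    0.2538     2.248
  solve Keq expr → x = -0.145; check Q = 0.01155
Then change container volume by factor 0.5 (V_new/V_old).
Step 2:
                  M         D         C
  init        4.646    0.5076     4.496
  Δ               0         0         0
  eq          4.646    0.5076     4.496
  solve Keq expr → x = 0; check Q = 0.01155
Then change container volume by factor 0.5 (V_new/V_old).
Step 3:
                  M         D         C
  init        9.292     1.015     8.992
  Δ               0         0         0
  eq          9.292     1.015     8.992
  solve Keq expr → x = 0; check Q = 0.01155

[D]_eq = 1.015 M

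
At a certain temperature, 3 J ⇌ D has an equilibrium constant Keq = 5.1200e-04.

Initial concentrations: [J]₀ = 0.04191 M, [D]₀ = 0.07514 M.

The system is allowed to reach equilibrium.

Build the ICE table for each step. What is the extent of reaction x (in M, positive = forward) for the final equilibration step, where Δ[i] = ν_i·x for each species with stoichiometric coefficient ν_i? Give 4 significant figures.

x = -0.07513 M

Q₀ = 1021 vs Keq = 5.1200e-04 ⇒ Q>K, reverse
Step 1:
                    J           D
  Initial     0.04191     0.07514
  Change       0.2254    -0.07513
  Equil        0.2673  9.7785e-06
  solve Keq expr → x = -0.07513; check Q = 5.1200e-04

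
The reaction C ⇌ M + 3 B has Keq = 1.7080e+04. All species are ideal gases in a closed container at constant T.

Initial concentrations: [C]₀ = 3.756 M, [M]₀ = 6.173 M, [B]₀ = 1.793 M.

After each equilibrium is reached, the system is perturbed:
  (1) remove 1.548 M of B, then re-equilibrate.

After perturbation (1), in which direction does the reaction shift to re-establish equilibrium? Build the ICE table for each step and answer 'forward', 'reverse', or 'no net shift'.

Q₀ = 9.474 vs Keq = 1.7080e+04 ⇒ Q<K, forward
Step 1:
                  C         M         B
  I           3.756     6.173     1.793
  C          -3.049     3.049     9.147
  E           0.707     9.222     10.94
  solve Keq expr → x = 3.049; check Q = 1.7080e+04
Then remove 1.548 M of B.
Step 2:
                  C         M         B
  I           0.707     9.222     9.392
  C          -0.172     0.172     0.516
  E           0.535     9.394     9.908
  solve Keq expr → x = 0.172; check Q = 1.7080e+04

Direction: forward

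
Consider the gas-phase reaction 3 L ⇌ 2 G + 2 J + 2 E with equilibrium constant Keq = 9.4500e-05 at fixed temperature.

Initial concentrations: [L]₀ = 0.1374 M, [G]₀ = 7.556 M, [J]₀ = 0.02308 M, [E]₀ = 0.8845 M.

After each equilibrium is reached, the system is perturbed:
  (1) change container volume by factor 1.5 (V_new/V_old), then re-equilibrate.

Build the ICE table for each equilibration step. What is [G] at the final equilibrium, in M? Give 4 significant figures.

[G]_eq = 5.022 M

Q₀ = 9.173 vs Keq = 9.4500e-05 ⇒ Q>K, reverse
Step 1:
                    L           G           J           E
  Initial      0.1374       7.556     0.02308      0.8845
  Change      0.03446    -0.02297    -0.02297    -0.02297
  Equil        0.1719       7.533  1.0672e-04      0.8615
  solve Keq expr → x = -0.01149; check Q = 9.4500e-05
Then change container volume by factor 1.5 (V_new/V_old).
Step 2:
                    L           G           J           E
  Initial      0.1146       5.022  7.1146e-05      0.5744
  Change  -8.9085e-05  5.9390e-05  5.9390e-05  5.9390e-05
  Equil        0.1145       5.022  1.3054e-04      0.5744
  solve Keq expr → x = 2.9695e-05; check Q = 9.4500e-05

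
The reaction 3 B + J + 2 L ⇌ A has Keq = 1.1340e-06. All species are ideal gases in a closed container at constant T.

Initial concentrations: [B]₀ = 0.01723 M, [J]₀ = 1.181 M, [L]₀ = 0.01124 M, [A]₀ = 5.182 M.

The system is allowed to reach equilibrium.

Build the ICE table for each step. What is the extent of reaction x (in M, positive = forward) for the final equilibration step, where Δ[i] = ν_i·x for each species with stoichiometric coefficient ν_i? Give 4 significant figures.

x = -4.252 M

Q₀ = 6.7898e+09 vs Keq = 1.1340e-06 ⇒ Q>K, reverse
Step 1:
                   B          J          L          A
  I          0.01723      1.181    0.01124      5.182
  C            12.75      4.252      8.503     -4.252
  E            12.77      5.433      8.514     0.9304
  solve Keq expr → x = -4.252; check Q = 1.1340e-06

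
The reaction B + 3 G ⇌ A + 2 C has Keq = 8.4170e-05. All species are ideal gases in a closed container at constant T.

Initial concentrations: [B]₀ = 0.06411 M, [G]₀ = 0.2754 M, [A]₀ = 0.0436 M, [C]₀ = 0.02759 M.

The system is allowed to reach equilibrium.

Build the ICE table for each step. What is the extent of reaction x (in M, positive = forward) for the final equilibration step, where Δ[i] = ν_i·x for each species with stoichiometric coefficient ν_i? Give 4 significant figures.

x = -0.01253 M

Q₀ = 0.02478 vs Keq = 8.4170e-05 ⇒ Q>K, reverse
Step 1:
                   B          G          A          C
  Initial    0.06411     0.2754     0.0436    0.02759
  Change     0.01253     0.0376   -0.01253   -0.02507
  Equil      0.07664      0.313    0.03107   0.002523
  solve Keq expr → x = -0.01253; check Q = 8.4170e-05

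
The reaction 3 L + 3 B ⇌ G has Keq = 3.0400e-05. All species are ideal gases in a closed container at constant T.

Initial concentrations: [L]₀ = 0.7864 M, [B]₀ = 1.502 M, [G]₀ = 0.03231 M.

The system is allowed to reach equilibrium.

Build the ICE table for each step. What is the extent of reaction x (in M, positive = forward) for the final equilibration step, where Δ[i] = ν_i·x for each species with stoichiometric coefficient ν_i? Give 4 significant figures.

x = -0.03222 M

Q₀ = 0.01961 vs Keq = 3.0400e-05 ⇒ Q>K, reverse
Step 1:
                   L          B          G
  I           0.7864      1.502    0.03231
  C          0.09667    0.09667   -0.03222
  E           0.8831      1.599 8.5535e-05
  solve Keq expr → x = -0.03222; check Q = 3.0400e-05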